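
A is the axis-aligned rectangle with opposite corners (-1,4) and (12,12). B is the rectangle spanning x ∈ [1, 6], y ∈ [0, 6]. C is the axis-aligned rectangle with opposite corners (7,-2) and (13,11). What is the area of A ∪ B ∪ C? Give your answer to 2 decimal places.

167.00

By inclusion–exclusion:
Individual areas: |A| = 104, |B| = 30, |C| = 78.
|A∩B|: x∈[1,6], y∈[4,6] → 5·2 = 10.
|A∩C|: x∈[7,12], y∈[4,11] → 5·7 = 35.
|B∩C| = 0 (no overlap).
|A∩B∩C| = 0.
|A ∪ B ∪ C| = 212 − 45 + 0 = 167.00.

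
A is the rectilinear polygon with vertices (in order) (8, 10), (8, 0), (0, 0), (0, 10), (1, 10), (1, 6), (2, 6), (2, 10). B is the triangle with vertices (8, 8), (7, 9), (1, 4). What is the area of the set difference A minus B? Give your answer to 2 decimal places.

|A| = 76, |A∩B| = 5.5.
|A ∖ B| = |A| − |A∩B| = 76 − 5.5 = 70.50.

70.50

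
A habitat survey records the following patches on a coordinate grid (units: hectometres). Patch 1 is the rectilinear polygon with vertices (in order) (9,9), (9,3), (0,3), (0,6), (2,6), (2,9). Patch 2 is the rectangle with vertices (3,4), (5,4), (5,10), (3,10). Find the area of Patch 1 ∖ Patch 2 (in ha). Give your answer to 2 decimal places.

38.00

|Patch 1| = 48, |Patch 1∩Patch 2| = 10.
|Patch 1 ∖ Patch 2| = |Patch 1| − |Patch 1∩Patch 2| = 48 − 10 = 38.00.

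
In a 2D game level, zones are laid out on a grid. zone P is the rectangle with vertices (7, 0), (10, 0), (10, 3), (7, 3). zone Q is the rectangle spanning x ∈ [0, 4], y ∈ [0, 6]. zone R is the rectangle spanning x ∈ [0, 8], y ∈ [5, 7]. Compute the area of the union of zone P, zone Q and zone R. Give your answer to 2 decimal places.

By inclusion–exclusion:
Individual areas: |zone P| = 9, |zone Q| = 24, |zone R| = 16.
|zone P∩zone Q| = 0 (no overlap).
|zone P∩zone R| = 0 (no overlap).
|zone Q∩zone R|: x∈[0,4], y∈[5,6] → 4·1 = 4.
|zone P∩zone Q∩zone R| = 0.
|zone P ∪ zone Q ∪ zone R| = 49 − 4 + 0 = 45.00.

45.00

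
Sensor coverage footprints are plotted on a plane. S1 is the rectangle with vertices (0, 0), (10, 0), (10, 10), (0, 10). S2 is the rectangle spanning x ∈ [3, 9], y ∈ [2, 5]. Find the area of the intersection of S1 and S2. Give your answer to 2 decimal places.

|S1∩S2|: x∈[3,9], y∈[2,5] → 6·3 = 18.

18.00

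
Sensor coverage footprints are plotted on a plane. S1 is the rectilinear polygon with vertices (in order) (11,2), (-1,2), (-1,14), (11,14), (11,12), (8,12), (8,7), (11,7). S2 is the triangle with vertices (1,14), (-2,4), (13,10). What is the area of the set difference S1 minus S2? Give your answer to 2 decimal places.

73.63

|S1| = 129, |S1∩S2| = 55.3667.
|S1 ∖ S2| = |S1| − |S1∩S2| = 129 − 55.3667 = 73.63.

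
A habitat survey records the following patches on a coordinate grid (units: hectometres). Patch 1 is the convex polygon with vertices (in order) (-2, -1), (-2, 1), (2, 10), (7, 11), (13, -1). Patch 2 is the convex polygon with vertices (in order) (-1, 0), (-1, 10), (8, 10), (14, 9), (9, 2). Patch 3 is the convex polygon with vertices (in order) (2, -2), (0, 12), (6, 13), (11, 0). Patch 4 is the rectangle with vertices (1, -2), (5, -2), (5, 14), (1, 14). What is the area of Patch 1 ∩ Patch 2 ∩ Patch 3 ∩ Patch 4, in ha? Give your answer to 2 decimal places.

34.21

The intersection is the polygon with vertices (1.639,0.528), (1,5), (1,7.75), (2,10), (5,10), (5,1.2).
By the shoelace formula its area is 34.21.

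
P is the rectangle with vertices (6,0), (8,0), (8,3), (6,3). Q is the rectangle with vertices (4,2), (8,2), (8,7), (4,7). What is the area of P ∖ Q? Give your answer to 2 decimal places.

4.00

|P∩Q|: x∈[6,8], y∈[2,3] → 2·1 = 2.
|P| = 6.
|P ∖ Q| = |P| − |P∩Q| = 6 − 2 = 4.00.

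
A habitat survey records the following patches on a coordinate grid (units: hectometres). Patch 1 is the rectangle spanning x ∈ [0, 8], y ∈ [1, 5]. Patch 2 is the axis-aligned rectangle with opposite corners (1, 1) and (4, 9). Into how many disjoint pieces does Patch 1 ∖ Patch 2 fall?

Patch 1 ∖ Patch 2 splits into 2 disjoint pieces (area 16, area 4).

2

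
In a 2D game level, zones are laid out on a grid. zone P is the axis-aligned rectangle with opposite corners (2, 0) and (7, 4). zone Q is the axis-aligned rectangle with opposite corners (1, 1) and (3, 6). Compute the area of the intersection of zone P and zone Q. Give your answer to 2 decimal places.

3.00

|zone P∩zone Q|: x∈[2,3], y∈[1,4] → 1·3 = 3.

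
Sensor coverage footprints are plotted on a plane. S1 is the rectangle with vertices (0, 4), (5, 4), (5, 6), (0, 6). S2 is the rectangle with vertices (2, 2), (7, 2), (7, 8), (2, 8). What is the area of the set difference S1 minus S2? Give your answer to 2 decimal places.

|S1∩S2|: x∈[2,5], y∈[4,6] → 3·2 = 6.
|S1| = 10.
|S1 ∖ S2| = |S1| − |S1∩S2| = 10 − 6 = 4.00.

4.00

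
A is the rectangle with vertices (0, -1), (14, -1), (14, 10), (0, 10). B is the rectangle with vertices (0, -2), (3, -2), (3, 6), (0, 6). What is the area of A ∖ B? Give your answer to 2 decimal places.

133.00

|A∩B|: x∈[0,3], y∈[-1,6] → 3·7 = 21.
|A| = 154.
|A ∖ B| = |A| − |A∩B| = 154 − 21 = 133.00.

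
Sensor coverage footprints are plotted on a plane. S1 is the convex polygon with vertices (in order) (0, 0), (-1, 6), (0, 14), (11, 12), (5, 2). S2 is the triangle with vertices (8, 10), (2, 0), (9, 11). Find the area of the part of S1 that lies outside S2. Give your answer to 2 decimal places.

|S1| = 103, |S1∩S2| = 1.9795.
|S1 ∖ S2| = |S1| − |S1∩S2| = 103 − 1.9795 = 101.02.

101.02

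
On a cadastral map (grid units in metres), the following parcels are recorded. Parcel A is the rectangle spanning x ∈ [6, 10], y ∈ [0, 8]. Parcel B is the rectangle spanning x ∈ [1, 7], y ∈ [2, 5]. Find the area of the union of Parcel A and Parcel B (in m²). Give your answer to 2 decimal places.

By inclusion–exclusion:
Individual areas: |Parcel A| = 32, |Parcel B| = 18.
|Parcel A∩Parcel B|: x∈[6,7], y∈[2,5] → 1·3 = 3.
|Parcel A ∪ Parcel B| = 50 − 3 = 47.00.

47.00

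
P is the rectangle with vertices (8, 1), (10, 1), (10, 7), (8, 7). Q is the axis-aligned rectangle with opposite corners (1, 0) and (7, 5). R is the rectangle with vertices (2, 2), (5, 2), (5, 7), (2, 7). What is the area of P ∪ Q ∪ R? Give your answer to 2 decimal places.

By inclusion–exclusion:
Individual areas: |P| = 12, |Q| = 30, |R| = 15.
|P∩Q| = 0 (no overlap).
|P∩R| = 0 (no overlap).
|Q∩R|: x∈[2,5], y∈[2,5] → 3·3 = 9.
|P∩Q∩R| = 0.
|P ∪ Q ∪ R| = 57 − 9 + 0 = 48.00.

48.00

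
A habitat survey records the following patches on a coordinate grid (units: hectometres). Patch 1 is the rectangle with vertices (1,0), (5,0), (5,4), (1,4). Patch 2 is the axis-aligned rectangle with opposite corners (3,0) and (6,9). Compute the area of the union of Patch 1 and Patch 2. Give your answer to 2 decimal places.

By inclusion–exclusion:
Individual areas: |Patch 1| = 16, |Patch 2| = 27.
|Patch 1∩Patch 2|: x∈[3,5], y∈[0,4] → 2·4 = 8.
|Patch 1 ∪ Patch 2| = 43 − 8 = 35.00.

35.00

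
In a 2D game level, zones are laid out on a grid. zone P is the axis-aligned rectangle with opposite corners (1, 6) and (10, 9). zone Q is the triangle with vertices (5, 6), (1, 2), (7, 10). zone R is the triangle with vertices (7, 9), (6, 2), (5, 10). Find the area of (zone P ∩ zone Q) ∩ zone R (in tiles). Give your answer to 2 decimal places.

The region (zone P ∩ zone Q) ∩ zone R is the polygon with vertices (5.4,6.8), (5.286,7.714), (6.25,9), (6.5,9).
By the shoelace formula its area is 0.79.

0.79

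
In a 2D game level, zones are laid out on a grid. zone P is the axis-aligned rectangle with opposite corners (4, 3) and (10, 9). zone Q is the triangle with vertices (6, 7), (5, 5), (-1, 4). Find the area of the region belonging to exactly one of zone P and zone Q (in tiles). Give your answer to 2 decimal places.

37.05

|zone P| = 36, |zone Q| = 5.5, |zone P∩zone Q| = 2.2262.
|zone P △ zone Q| = |zone P| + |zone Q| − 2·|zone P∩zone Q| = 36 + 5.5 − 4.4524 = 37.05.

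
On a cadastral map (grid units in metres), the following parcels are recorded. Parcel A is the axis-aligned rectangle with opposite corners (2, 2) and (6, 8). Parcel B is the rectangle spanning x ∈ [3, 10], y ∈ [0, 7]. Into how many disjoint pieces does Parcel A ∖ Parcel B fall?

1

Parcel A ∖ Parcel B is a single connected region.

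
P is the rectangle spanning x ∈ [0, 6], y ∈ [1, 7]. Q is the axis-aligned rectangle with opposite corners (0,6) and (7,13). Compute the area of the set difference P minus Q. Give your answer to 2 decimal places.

|P∩Q|: x∈[0,6], y∈[6,7] → 6·1 = 6.
|P| = 36.
|P ∖ Q| = |P| − |P∩Q| = 36 − 6 = 30.00.

30.00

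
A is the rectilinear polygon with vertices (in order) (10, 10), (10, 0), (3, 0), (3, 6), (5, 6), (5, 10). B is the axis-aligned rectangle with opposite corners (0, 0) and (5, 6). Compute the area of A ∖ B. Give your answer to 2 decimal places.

|A| = 62, |A∩B| = 12.
|A ∖ B| = |A| − |A∩B| = 62 − 12 = 50.00.

50.00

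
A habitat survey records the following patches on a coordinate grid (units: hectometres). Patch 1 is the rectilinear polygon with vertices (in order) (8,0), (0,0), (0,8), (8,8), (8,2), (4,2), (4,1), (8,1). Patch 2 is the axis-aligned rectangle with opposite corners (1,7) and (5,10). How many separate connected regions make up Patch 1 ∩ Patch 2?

Patch 1 ∩ Patch 2 is a single connected region.

1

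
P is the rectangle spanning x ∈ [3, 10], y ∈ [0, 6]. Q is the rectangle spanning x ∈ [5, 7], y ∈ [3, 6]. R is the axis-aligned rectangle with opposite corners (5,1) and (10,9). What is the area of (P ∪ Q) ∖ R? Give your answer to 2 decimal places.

|P ∪ Q| = 42.
|(P ∪ Q) ∩ R| = 25.
|(P ∪ Q) ∖ R| = 42 − 25 = 17.00.

17.00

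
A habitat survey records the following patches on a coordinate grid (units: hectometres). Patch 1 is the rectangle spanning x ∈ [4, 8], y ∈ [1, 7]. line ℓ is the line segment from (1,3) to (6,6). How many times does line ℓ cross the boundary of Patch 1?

1

The segment meets the boundary at (4,4.8).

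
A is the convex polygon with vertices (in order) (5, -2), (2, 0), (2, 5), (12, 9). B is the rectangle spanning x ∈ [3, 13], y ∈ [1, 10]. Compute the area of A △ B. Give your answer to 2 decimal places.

67.63

|A| = 48.5, |B| = 90, |A∩B| = 35.4364.
|A △ B| = |A| + |B| − 2·|A∩B| = 48.5 + 90 − 70.8727 = 67.63.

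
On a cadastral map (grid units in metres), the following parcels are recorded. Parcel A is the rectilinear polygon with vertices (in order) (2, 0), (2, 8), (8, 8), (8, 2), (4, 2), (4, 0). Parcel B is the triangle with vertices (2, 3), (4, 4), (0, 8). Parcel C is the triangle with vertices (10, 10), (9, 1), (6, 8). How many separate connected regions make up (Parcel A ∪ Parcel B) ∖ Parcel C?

1

(Parcel A ∪ Parcel B) ∖ Parcel C is a single connected region.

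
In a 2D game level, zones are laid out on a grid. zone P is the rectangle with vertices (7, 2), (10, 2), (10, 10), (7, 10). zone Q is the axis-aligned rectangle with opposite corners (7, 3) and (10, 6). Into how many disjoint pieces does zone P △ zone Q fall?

2

zone P △ zone Q splits into 2 disjoint pieces (area 3, area 12).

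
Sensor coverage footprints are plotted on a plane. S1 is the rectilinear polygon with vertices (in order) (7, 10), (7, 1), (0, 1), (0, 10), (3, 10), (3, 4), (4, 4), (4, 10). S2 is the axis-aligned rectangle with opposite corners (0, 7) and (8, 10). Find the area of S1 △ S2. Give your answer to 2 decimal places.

45.00

|S1| = 57, |S2| = 24, |S1∩S2| = 18.
|S1 △ S2| = |S1| + |S2| − 2·|S1∩S2| = 57 + 24 − 36 = 45.00.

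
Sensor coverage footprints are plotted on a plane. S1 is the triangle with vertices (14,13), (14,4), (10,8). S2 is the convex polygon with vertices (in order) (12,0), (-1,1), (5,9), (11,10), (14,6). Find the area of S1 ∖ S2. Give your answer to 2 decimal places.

9.98

|S1| = 18, |S1∩S2| = 8.0161.
|S1 ∖ S2| = |S1| − |S1∩S2| = 18 − 8.0161 = 9.98.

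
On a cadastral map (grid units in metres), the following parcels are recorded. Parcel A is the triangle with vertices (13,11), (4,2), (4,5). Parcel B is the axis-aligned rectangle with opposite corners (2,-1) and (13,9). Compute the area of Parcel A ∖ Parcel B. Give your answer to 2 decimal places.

|Parcel A| = 13.5, |Parcel A∩Parcel B| = 12.5.
|Parcel A ∖ Parcel B| = |Parcel A| − |Parcel A∩Parcel B| = 13.5 − 12.5 = 1.00.

1.00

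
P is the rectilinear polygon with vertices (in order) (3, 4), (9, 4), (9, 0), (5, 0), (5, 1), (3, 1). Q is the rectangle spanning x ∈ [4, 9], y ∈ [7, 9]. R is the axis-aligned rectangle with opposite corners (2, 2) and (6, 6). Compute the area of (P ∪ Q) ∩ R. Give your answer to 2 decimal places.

6.00

The region (P ∪ Q) ∩ R is the polygon with vertices (6,4), (6,2), (3,2), (3,4).
By the shoelace formula its area is 6.00.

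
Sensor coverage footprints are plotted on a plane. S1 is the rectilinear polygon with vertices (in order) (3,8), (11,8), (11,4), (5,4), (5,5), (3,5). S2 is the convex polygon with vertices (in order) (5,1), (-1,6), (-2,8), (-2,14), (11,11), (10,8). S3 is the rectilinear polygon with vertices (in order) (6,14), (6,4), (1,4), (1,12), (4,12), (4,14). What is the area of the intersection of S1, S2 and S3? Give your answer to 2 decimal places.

The intersection is the polygon with vertices (5,4), (5,5), (3,5), (3,8), (6,8), (6,4).
By the shoelace formula its area is 10.00.

10.00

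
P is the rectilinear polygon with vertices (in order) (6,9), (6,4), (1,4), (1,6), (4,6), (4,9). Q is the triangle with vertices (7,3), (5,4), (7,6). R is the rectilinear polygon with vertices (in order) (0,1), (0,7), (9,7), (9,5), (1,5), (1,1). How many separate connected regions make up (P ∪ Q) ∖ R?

(P ∪ Q) ∖ R splits into 2 disjoint pieces (area 7, area 4).

2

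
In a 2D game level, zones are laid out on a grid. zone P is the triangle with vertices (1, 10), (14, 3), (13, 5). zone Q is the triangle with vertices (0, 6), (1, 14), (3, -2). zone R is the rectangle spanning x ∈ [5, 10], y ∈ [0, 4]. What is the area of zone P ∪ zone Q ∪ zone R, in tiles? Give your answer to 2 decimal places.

45.48

By inclusion–exclusion:
Individual areas: |zone P| = 9.5, |zone Q| = 16, |zone R| = 20.
|zone P∩zone Q| = 0.0172.
|zone P∩zone R| = 0.
|zone Q∩zone R| = 0.
|zone P∩zone Q∩zone R| = 0.
|zone P ∪ zone Q ∪ zone R| = 45.5 − 0.0172 + 0 = 45.48.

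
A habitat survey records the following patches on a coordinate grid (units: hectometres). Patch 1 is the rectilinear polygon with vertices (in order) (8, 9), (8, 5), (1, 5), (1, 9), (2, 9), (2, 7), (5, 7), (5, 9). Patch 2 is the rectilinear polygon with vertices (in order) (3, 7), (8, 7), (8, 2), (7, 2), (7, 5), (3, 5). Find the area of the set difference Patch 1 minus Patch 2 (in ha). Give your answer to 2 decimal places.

|Patch 1| = 22, |Patch 1∩Patch 2| = 10.
|Patch 1 ∖ Patch 2| = |Patch 1| − |Patch 1∩Patch 2| = 22 − 10 = 12.00.

12.00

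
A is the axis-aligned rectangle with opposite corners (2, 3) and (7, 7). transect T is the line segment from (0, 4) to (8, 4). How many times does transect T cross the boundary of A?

2

The segment meets the boundary at (7,4), (2,4).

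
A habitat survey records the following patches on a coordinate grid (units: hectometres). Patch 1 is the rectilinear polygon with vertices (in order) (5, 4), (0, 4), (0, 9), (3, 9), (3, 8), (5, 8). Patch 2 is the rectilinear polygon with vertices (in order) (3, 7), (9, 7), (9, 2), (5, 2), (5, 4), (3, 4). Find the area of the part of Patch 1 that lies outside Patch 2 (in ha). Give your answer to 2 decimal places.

17.00

|Patch 1| = 23, |Patch 1∩Patch 2| = 6.
|Patch 1 ∖ Patch 2| = |Patch 1| − |Patch 1∩Patch 2| = 23 − 6 = 17.00.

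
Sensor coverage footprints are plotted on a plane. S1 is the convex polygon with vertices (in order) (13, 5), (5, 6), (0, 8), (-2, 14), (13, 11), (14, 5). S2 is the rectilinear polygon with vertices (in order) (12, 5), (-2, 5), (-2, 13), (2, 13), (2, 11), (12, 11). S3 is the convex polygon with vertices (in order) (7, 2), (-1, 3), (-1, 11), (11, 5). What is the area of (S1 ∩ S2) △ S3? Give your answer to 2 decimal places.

92.56

|S1 ∩ S2| = 66.2292.
|(S1 ∩ S2) ∩ S3| = 17.8333.
|(S1 ∩ S2) △ S3| = 66.2292 + 62 − 35.6667 = 92.56.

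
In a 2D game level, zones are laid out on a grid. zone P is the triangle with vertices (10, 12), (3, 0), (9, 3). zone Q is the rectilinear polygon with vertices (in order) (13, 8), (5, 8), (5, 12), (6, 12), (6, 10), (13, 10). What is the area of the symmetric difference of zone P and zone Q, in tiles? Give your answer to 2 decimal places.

|zone P| = 25.5, |zone Q| = 18, |zone P∩zone Q| = 2.8333.
|zone P △ zone Q| = |zone P| + |zone Q| − 2·|zone P∩zone Q| = 25.5 + 18 − 5.6667 = 37.83.

37.83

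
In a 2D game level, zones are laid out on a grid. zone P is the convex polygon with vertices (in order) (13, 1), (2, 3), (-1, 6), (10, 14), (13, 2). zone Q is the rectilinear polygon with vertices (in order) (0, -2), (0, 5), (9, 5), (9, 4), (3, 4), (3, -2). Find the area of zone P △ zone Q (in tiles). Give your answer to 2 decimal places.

|zone P| = 98.5, |zone Q| = 27, |zone P∩zone Q| = 10.0909.
|zone P △ zone Q| = |zone P| + |zone Q| − 2·|zone P∩zone Q| = 98.5 + 27 − 20.1818 = 105.32.

105.32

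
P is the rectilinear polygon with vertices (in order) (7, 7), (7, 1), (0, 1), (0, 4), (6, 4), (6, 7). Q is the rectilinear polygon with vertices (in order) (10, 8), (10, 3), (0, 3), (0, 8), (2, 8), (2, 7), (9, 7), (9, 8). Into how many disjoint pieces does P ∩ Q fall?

P ∩ Q is a single connected region.

1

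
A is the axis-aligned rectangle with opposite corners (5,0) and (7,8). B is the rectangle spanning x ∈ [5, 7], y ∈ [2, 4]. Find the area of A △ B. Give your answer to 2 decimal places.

12.00

|A∩B|: x∈[5,7], y∈[2,4] → 2·2 = 4.
|A △ B| = |A| + |B| − 2·|A∩B| = 16 + 4 − 8 = 12.00.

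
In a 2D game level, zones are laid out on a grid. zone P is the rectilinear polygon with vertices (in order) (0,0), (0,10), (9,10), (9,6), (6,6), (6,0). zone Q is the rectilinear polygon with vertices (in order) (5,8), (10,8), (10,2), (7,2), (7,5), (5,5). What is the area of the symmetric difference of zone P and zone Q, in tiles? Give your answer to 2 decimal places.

78.00

|zone P| = 72, |zone Q| = 24, |zone P∩zone Q| = 9.
|zone P △ zone Q| = |zone P| + |zone Q| − 2·|zone P∩zone Q| = 72 + 24 − 18 = 78.00.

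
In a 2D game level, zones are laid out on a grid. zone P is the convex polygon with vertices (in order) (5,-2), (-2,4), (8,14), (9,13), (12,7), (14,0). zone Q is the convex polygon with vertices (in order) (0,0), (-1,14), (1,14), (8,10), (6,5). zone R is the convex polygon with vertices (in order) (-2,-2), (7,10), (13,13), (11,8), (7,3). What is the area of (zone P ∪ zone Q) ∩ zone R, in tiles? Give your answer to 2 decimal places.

48.25

|zone P ∪ zone Q| = 173.1349.
|(zone P ∪ zone Q) ∩ zone R| = 48.25.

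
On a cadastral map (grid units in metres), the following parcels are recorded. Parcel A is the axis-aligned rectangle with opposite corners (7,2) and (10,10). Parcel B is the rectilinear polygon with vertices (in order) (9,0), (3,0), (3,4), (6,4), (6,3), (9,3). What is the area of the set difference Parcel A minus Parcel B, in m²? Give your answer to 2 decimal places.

22.00

|Parcel A| = 24, |Parcel A∩Parcel B| = 2.
|Parcel A ∖ Parcel B| = |Parcel A| − |Parcel A∩Parcel B| = 24 − 2 = 22.00.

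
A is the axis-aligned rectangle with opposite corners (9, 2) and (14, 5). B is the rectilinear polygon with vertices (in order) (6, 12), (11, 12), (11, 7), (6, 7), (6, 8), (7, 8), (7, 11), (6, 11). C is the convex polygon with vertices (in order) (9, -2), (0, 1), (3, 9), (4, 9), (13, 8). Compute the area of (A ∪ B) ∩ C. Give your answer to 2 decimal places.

13.38

|A ∪ B| = 37.
|(A ∪ B) ∩ C| = 13.38.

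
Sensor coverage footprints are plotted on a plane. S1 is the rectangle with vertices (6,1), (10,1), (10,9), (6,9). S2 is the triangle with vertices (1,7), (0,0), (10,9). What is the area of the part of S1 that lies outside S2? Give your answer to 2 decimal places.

26.58

|S1| = 32, |S1∩S2| = 5.4222.
|S1 ∖ S2| = |S1| − |S1∩S2| = 32 − 5.4222 = 26.58.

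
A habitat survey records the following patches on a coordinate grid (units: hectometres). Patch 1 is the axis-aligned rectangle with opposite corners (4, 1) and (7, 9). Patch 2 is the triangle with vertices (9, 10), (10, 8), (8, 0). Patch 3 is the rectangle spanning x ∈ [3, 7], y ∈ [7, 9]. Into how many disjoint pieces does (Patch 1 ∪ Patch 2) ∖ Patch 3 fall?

2

(Patch 1 ∪ Patch 2) ∖ Patch 3 splits into 2 disjoint pieces (area 18, area 6).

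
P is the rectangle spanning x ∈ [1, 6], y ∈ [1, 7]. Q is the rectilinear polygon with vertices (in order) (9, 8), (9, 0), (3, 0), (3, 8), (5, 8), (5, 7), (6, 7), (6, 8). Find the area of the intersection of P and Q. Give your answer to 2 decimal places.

18.00

The intersection is the polygon with vertices (6,1), (3,1), (3,7), (5,7), (6,7).
By the shoelace formula its area is 18.00.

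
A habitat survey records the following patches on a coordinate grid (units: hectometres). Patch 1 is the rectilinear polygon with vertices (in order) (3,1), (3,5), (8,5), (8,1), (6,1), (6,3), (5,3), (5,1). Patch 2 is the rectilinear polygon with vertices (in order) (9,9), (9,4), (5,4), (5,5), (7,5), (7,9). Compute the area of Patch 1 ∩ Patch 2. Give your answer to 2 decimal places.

The intersection is the polygon with vertices (7,5), (8,5), (8,4), (5,4), (5,5).
By the shoelace formula its area is 3.00.

3.00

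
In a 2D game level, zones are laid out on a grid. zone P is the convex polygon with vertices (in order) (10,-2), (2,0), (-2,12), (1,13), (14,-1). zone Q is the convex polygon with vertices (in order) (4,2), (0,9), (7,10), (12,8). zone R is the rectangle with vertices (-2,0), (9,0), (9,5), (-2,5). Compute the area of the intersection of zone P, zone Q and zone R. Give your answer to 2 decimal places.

The intersection is the polygon with vertices (4,2), (2.286,5), (8,5).
By the shoelace formula its area is 8.57.

8.57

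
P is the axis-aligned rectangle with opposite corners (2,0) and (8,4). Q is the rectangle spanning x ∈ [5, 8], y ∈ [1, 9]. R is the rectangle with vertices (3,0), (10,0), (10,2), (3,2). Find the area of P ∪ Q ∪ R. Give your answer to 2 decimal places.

43.00

By inclusion–exclusion:
Individual areas: |P| = 24, |Q| = 24, |R| = 14.
|P∩Q|: x∈[5,8], y∈[1,4] → 3·3 = 9.
|P∩R|: x∈[3,8], y∈[0,2] → 5·2 = 10.
|Q∩R|: x∈[5,8], y∈[1,2] → 3·1 = 3.
|P∩Q∩R| = 3.
|P ∪ Q ∪ R| = 62 − 22 + 3 = 43.00.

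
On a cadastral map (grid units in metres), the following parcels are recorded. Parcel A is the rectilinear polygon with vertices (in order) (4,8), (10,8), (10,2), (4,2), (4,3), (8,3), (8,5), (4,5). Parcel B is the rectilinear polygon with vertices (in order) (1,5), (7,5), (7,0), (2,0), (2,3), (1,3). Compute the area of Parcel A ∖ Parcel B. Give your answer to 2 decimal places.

|Parcel A| = 28, |Parcel A∩Parcel B| = 3.
|Parcel A ∖ Parcel B| = |Parcel A| − |Parcel A∩Parcel B| = 28 − 3 = 25.00.

25.00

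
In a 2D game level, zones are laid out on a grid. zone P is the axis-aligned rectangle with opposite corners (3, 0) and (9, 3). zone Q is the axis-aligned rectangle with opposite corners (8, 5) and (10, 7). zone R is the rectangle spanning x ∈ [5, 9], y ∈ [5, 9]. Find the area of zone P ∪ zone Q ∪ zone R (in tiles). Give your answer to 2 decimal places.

By inclusion–exclusion:
Individual areas: |zone P| = 18, |zone Q| = 4, |zone R| = 16.
|zone P∩zone Q| = 0 (no overlap).
|zone P∩zone R| = 0 (no overlap).
|zone Q∩zone R|: x∈[8,9], y∈[5,7] → 1·2 = 2.
|zone P∩zone Q∩zone R| = 0.
|zone P ∪ zone Q ∪ zone R| = 38 − 2 + 0 = 36.00.

36.00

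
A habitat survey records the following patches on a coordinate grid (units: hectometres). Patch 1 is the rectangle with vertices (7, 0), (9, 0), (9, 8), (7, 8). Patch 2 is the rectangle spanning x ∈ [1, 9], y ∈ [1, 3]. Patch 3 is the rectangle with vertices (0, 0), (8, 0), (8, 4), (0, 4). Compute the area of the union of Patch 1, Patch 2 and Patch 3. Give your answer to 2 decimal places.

By inclusion–exclusion:
Individual areas: |Patch 1| = 16, |Patch 2| = 16, |Patch 3| = 32.
|Patch 1∩Patch 2|: x∈[7,9], y∈[1,3] → 2·2 = 4.
|Patch 1∩Patch 3|: x∈[7,8], y∈[0,4] → 1·4 = 4.
|Patch 2∩Patch 3|: x∈[1,8], y∈[1,3] → 7·2 = 14.
|Patch 1∩Patch 2∩Patch 3| = 2.
|Patch 1 ∪ Patch 2 ∪ Patch 3| = 64 − 22 + 2 = 44.00.

44.00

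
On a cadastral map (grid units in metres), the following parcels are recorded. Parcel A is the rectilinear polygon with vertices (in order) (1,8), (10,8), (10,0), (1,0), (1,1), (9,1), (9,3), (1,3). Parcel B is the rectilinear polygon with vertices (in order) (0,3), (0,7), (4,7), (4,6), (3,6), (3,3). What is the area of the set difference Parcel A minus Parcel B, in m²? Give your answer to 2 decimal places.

|Parcel A| = 56, |Parcel A∩Parcel B| = 9.
|Parcel A ∖ Parcel B| = |Parcel A| − |Parcel A∩Parcel B| = 56 − 9 = 47.00.

47.00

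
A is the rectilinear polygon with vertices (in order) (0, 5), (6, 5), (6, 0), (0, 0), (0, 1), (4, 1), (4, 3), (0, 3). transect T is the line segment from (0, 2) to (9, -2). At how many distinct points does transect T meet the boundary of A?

The segment meets the boundary at (4.5,0), (2.25,1).

2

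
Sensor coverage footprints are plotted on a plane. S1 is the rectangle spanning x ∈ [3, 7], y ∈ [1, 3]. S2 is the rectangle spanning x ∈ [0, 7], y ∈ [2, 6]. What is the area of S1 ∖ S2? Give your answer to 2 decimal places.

4.00

|S1∩S2|: x∈[3,7], y∈[2,3] → 4·1 = 4.
|S1| = 8.
|S1 ∖ S2| = |S1| − |S1∩S2| = 8 − 4 = 4.00.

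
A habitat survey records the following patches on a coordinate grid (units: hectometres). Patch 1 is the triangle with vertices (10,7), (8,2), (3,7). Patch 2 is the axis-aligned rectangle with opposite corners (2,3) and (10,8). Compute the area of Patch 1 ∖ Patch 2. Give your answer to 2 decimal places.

0.70

|Patch 1| = 17.5, |Patch 1∩Patch 2| = 16.8.
|Patch 1 ∖ Patch 2| = |Patch 1| − |Patch 1∩Patch 2| = 17.5 − 16.8 = 0.70.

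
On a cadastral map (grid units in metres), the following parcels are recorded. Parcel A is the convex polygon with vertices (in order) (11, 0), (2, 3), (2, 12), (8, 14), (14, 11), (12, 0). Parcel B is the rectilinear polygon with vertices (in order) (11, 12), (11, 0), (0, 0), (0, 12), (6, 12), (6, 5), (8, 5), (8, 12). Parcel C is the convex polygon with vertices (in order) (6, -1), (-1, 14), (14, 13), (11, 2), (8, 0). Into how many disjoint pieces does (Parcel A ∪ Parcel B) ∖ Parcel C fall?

(Parcel A ∪ Parcel B) ∖ Parcel C splits into 3 disjoint pieces (area 0.8654, area 14.02, area 32.8048).

3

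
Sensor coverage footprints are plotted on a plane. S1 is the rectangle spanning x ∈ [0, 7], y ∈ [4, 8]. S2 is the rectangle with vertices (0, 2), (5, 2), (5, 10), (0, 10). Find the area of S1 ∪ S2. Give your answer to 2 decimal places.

By inclusion–exclusion:
Individual areas: |S1| = 28, |S2| = 40.
|S1∩S2|: x∈[0,5], y∈[4,8] → 5·4 = 20.
|S1 ∪ S2| = 68 − 20 = 48.00.

48.00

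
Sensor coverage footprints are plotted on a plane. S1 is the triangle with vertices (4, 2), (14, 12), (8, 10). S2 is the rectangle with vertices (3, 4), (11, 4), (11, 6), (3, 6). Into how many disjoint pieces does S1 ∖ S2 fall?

S1 ∖ S2 splits into 2 disjoint pieces (area 1, area 16).

2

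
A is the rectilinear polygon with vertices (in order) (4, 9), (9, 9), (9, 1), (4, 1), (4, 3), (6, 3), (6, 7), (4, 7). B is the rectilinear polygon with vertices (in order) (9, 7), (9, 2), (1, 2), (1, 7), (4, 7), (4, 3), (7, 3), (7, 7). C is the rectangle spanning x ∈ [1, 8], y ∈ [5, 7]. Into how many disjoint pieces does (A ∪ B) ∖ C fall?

(A ∪ B) ∖ C is a single connected region.

1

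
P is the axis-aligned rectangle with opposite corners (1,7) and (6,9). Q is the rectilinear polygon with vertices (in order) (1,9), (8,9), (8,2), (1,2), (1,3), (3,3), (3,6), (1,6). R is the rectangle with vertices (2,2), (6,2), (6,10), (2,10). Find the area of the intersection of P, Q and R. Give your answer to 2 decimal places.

The intersection is the polygon with vertices (2,7), (2,9), (6,9), (6,7).
By the shoelace formula its area is 8.00.

8.00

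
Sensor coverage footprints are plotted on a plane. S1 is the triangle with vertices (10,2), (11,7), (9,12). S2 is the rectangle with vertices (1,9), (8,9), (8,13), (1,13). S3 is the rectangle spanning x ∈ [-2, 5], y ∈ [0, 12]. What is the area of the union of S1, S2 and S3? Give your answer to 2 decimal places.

107.50

By inclusion–exclusion:
Individual areas: |S1| = 7.5, |S2| = 28, |S3| = 84.
|S1∩S2| = 0.
|S1∩S3| = 0.
|S2∩S3|: x∈[1,5], y∈[9,12] → 4·3 = 12.
|S1∩S2∩S3| = 0.
|S1 ∪ S2 ∪ S3| = 119.5 − 12 + 0 = 107.50.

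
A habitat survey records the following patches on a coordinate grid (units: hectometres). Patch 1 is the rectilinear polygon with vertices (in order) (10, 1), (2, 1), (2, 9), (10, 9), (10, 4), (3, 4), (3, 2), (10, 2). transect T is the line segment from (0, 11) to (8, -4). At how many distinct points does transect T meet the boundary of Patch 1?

4

The segment meets the boundary at (5.333,1), (4.8,2), (3.733,4), (2,7.25).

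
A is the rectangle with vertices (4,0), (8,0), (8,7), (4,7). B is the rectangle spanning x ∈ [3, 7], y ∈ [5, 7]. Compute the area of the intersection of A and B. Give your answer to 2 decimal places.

6.00

|A∩B|: x∈[4,7], y∈[5,7] → 3·2 = 6.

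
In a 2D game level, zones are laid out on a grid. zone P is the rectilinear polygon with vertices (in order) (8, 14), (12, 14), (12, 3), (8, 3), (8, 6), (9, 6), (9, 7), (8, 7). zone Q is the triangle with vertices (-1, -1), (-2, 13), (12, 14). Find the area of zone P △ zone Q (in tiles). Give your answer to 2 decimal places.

124.18

|zone P| = 43, |zone Q| = 98.5, |zone P∩zone Q| = 8.6593.
|zone P △ zone Q| = |zone P| + |zone Q| − 2·|zone P∩zone Q| = 43 + 98.5 − 17.3187 = 124.18.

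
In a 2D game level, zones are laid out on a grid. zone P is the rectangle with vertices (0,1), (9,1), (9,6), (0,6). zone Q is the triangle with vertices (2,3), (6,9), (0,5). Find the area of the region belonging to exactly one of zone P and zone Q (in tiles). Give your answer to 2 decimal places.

42.50

|zone P| = 45, |zone Q| = 10, |zone P∩zone Q| = 6.25.
|zone P △ zone Q| = |zone P| + |zone Q| − 2·|zone P∩zone Q| = 45 + 10 − 12.5 = 42.50.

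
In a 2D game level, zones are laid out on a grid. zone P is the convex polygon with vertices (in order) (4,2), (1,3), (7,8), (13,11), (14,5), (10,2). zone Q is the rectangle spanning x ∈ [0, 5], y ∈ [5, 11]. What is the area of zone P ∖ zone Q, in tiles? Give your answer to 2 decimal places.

63.43

|zone P| = 64.5, |zone P∩zone Q| = 1.0667.
|zone P ∖ zone Q| = |zone P| − |zone P∩zone Q| = 64.5 − 1.0667 = 63.43.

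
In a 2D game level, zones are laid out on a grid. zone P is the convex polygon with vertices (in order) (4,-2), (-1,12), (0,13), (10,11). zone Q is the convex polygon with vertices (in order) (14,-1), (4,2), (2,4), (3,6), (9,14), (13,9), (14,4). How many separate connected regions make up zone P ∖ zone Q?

1

zone P ∖ zone Q is a single connected region.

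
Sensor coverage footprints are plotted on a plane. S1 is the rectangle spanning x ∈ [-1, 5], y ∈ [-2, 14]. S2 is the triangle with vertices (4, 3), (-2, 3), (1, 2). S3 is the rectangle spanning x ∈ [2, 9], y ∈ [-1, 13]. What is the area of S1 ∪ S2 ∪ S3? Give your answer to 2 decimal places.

By inclusion–exclusion:
Individual areas: |S1| = 96, |S2| = 3, |S3| = 98.
|S1∩S2| = 2.8333.
|S1∩S3|: x∈[2,5], y∈[-1,13] → 3·14 = 42.
|S2∩S3| = 0.6667.
|S1∩S2∩S3| = 0.6667.
|S1 ∪ S2 ∪ S3| = 197 − 45.5 + 0.6667 = 152.17.

152.17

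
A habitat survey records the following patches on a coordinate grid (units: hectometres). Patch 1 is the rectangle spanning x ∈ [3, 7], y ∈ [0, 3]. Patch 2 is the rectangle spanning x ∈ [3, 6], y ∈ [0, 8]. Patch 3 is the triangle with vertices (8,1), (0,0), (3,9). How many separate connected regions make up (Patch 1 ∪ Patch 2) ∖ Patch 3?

3

(Patch 1 ∪ Patch 2) ∖ Patch 3 splits into 3 disjoint pieces (area 0.05, area 2.5, area 4.5125).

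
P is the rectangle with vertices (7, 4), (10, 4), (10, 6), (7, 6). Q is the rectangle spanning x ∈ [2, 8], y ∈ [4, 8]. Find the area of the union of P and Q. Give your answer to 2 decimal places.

By inclusion–exclusion:
Individual areas: |P| = 6, |Q| = 24.
|P∩Q|: x∈[7,8], y∈[4,6] → 1·2 = 2.
|P ∪ Q| = 30 − 2 = 28.00.

28.00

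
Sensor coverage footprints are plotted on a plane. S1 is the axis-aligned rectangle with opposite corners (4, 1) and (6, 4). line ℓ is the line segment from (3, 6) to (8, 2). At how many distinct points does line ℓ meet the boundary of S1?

The segment meets the boundary at (6,3.6), (5.5,4).

2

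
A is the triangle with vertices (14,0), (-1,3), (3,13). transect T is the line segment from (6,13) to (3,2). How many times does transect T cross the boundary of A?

The segment meets the boundary at (3.052,2.19), (5.269,10.319).

2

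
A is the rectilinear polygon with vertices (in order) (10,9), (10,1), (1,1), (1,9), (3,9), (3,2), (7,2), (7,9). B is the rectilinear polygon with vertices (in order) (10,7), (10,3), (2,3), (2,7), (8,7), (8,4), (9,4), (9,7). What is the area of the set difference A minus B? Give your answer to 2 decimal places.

31.00

|A| = 44, |A∩B| = 13.
|A ∖ B| = |A| − |A∩B| = 44 − 13 = 31.00.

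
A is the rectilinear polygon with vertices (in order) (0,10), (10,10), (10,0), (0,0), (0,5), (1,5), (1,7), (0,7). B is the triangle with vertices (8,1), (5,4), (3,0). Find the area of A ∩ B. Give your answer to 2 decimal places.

9.00

The intersection is the polygon with vertices (5,4), (8,1), (3,0).
By the shoelace formula its area is 9.00.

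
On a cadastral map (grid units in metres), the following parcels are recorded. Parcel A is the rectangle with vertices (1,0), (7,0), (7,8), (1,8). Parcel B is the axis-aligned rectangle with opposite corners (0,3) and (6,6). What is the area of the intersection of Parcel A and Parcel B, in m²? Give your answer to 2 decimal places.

|Parcel A∩Parcel B|: x∈[1,6], y∈[3,6] → 5·3 = 15.

15.00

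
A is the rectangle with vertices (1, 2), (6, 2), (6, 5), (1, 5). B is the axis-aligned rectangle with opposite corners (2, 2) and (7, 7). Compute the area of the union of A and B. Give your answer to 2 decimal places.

28.00

By inclusion–exclusion:
Individual areas: |A| = 15, |B| = 25.
|A∩B|: x∈[2,6], y∈[2,5] → 4·3 = 12.
|A ∪ B| = 40 − 12 = 28.00.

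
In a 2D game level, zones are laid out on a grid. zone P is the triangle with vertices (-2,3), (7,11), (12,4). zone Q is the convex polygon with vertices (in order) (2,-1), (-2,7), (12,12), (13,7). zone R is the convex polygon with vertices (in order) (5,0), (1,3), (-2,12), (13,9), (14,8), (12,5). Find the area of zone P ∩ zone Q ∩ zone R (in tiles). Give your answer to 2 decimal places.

The intersection is the polygon with vertices (6.974,10.205), (7.667,10.067), (10.932,5.496), (8.535,3.752), (0.93,3.209), (0.314,5.057), (5.522,9.687).
By the shoelace formula its area is 45.16.

45.16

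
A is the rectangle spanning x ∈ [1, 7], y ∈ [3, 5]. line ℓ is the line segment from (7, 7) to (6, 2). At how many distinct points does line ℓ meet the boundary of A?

2

The segment meets the boundary at (6.2,3), (6.6,5).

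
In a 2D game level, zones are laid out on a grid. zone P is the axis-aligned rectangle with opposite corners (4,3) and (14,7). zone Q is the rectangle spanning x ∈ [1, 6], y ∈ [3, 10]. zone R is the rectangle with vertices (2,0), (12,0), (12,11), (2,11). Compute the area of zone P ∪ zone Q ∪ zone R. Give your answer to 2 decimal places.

125.00

By inclusion–exclusion:
Individual areas: |zone P| = 40, |zone Q| = 35, |zone R| = 110.
|zone P∩zone Q|: x∈[4,6], y∈[3,7] → 2·4 = 8.
|zone P∩zone R|: x∈[4,12], y∈[3,7] → 8·4 = 32.
|zone Q∩zone R|: x∈[2,6], y∈[3,10] → 4·7 = 28.
|zone P∩zone Q∩zone R| = 8.
|zone P ∪ zone Q ∪ zone R| = 185 − 68 + 8 = 125.00.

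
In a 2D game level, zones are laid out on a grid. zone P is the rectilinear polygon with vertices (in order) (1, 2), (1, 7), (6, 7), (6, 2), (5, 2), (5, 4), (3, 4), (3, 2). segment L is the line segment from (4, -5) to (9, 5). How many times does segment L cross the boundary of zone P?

0

The segment lies entirely outside zone P and never meets its boundary.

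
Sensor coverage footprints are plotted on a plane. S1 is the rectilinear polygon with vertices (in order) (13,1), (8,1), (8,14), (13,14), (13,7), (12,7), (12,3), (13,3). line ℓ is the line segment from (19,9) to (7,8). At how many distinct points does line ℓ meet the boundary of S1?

2

The segment meets the boundary at (8,8.083), (13,8.5).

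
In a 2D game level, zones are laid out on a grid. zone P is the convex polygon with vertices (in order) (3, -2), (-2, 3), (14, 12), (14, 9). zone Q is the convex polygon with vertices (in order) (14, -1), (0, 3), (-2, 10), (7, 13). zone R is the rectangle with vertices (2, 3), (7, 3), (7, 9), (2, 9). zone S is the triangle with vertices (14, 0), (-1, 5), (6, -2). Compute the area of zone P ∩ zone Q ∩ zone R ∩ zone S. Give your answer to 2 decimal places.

The intersection is the polygon with vertices (2,3), (2,4), (5,3).
By the shoelace formula its area is 1.50.

1.50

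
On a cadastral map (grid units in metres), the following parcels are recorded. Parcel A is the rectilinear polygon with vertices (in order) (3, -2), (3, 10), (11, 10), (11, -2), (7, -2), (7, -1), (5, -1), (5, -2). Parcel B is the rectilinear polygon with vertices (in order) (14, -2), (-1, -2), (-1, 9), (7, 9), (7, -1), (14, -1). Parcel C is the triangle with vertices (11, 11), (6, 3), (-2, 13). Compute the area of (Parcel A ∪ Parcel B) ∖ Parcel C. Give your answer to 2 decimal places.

110.29

|Parcel A ∪ Parcel B| = 143.
|(Parcel A ∪ Parcel B) ∩ Parcel C| = 32.7125.
|(Parcel A ∪ Parcel B) ∖ Parcel C| = 143 − 32.7125 = 110.29.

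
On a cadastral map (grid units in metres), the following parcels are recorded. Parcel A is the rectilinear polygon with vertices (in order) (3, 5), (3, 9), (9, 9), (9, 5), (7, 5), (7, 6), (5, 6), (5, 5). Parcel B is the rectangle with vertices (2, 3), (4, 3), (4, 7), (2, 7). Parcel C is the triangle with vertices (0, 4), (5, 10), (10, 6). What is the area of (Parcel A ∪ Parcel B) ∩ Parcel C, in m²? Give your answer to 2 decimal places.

|Parcel A ∪ Parcel B| = 28.
|(Parcel A ∪ Parcel B) ∩ Parcel C| = 19.61.

19.61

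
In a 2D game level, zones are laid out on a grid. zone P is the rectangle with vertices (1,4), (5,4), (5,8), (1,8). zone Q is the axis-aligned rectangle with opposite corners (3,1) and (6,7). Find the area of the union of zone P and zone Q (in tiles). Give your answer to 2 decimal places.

By inclusion–exclusion:
Individual areas: |zone P| = 16, |zone Q| = 18.
|zone P∩zone Q|: x∈[3,5], y∈[4,7] → 2·3 = 6.
|zone P ∪ zone Q| = 34 − 6 = 28.00.

28.00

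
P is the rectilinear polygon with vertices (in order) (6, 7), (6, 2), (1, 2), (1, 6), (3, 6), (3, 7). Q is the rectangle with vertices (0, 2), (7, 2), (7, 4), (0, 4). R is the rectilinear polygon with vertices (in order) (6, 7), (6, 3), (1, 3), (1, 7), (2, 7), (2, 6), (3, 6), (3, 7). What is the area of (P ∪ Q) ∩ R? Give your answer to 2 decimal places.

|P ∪ Q| = 27.
|(P ∪ Q) ∩ R| = 18.00.

18.00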